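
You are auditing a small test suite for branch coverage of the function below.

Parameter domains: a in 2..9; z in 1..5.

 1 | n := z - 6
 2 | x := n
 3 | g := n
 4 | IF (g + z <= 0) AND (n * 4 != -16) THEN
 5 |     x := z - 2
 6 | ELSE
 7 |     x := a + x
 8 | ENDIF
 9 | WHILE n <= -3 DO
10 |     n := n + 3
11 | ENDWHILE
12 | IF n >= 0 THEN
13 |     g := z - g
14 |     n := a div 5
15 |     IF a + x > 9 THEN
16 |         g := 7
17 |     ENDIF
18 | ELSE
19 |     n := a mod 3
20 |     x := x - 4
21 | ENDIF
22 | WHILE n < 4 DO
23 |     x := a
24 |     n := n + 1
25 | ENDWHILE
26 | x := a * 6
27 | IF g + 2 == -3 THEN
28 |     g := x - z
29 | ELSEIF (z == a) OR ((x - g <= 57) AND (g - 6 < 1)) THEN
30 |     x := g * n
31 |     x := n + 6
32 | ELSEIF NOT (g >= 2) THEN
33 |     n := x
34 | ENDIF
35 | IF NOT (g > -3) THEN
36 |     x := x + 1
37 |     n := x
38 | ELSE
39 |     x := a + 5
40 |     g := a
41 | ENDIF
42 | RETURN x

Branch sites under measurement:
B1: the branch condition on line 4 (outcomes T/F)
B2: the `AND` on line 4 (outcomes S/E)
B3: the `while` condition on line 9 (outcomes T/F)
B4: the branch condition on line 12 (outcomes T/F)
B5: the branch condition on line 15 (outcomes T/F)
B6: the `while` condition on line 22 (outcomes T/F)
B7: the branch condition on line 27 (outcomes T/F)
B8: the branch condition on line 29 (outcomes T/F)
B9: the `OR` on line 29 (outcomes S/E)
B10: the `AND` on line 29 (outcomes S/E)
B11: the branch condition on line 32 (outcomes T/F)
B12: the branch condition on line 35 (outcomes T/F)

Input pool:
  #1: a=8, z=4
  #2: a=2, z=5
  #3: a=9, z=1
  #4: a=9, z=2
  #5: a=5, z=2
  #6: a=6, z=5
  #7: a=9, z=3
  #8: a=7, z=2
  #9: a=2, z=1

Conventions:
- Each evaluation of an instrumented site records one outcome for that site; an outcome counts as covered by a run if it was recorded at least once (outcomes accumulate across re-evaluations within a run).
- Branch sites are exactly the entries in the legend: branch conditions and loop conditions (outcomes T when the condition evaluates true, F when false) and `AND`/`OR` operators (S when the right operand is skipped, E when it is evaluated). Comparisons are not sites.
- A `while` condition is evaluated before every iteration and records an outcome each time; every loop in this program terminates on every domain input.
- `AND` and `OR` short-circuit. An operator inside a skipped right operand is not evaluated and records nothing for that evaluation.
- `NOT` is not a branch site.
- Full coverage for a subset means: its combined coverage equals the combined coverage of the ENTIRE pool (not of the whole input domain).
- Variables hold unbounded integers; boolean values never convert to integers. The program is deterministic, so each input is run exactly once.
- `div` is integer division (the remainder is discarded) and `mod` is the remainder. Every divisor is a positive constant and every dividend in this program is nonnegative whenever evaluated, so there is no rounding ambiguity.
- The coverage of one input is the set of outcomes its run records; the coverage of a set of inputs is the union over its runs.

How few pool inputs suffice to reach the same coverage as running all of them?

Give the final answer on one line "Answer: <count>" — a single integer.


run #1 (a=8, z=4) runs B2->S, B1->F, B3->F, B4->F, B6->T, B6->T, B6->F, B7->F, B9->E, B10->E, B8->T, B12->F; records B1=F, B2=S, B3=F, B4=F, B6=T, B6=F, B7=F, B8=T, B9=E, B10=E, B12=F
run #2 (a=2, z=5) runs B2->S, B1->F, B3->F, B4->F, B6->T, B6->T, B6->F, B7->F, B9->E, B10->E, B8->T, B12->F; records B1=F, B2=S, B3=F, B4=F, B6=T, B6=F, B7=F, B8=T, B9=E, B10=E, B12=F
run #3 (a=9, z=1) runs B2->E, B1->T, B3->T, B3->F, B4->F, B6->T, B6->T, B6->T, B6->T, B6->F, B7->T, B12->F; records B1=T, B2=E, B3=T, B3=F, B4=F, B6=T, B6=F, B7=T, B12=F
run #4 (a=9, z=2) runs B2->E, B1->F, B3->T, B3->F, B4->F, B6->T, B6->T, B6->T, B6->T, B6->F, B7->F, B9->E, B10->S, B8->F, ...; records B1=F, B2=E, B3=T, B3=F, B4=F, B6=T, B6=F, B7=F, B8=F, B9=E, B10=S, B11=T, B12=T
run #5 (a=5, z=2) runs B2->E, B1->F, B3->T, B3->F, B4->F, B6->T, B6->T, B6->F, B7->F, B9->E, B10->E, B8->T, B12->T; records B1=F, B2=E, B3=T, B3=F, B4=F, B6=T, B6=F, B7=F, B8=T, B9=E, B10=E, B12=T
run #6 (a=6, z=5) runs B2->S, B1->F, B3->F, B4->F, B6->T, B6->T, B6->T, B6->T, B6->F, B7->F, B9->E, B10->E, B8->T, B12->F; records B1=F, B2=S, B3=F, B4=F, B6=T, B6=F, B7=F, B8=T, B9=E, B10=E, B12=F
run #7 (a=9, z=3) runs B2->E, B1->T, B3->T, B3->F, B4->T, B5->T, B6->T, B6->T, B6->T, B6->F, B7->F, B9->E, B10->E, B8->F, ...; records B1=T, B2=E, B3=T, B3=F, B4=T, B5=T, B6=T, B6=F, B7=F, B8=F, B9=E, B10=E, B11=F, B12=F
run #8 (a=7, z=2) runs B2->E, B1->F, B3->T, B3->F, B4->F, B6->T, B6->T, B6->T, B6->F, B7->F, B9->E, B10->E, B8->T, B12->T; records B1=F, B2=E, B3=T, B3=F, B4=F, B6=T, B6=F, B7=F, B8=T, B9=E, B10=E, B12=T
run #9 (a=2, z=1) runs B2->E, B1->T, B3->T, B3->F, B4->F, B6->T, B6->T, B6->F, B7->T, B12->F; records B1=T, B2=E, B3=T, B3=F, B4=F, B6=T, B6=F, B7=T, B12=F
union over all inputs: B1=T, B1=F, B2=S, B2=E, B3=T, B3=F, B4=T, B4=F, B5=T, B6=T, B6=F, B7=T, B7=F, B8=T, B8=F, B9=E, B10=S, B10=E, B11=T, B11=F, B12=T, B12=F (22 outcomes)
size 1 is not enough: best union over all size-1 subsets is 14/22
size 2 is not enough: best union over all size-2 subsets is 19/22
size 3 is not enough: best union over all size-3 subsets is 21/22
at size 4, {1, 3, 4, 7} reaches all 22 outcomes; every lexicographically earlier size-4 subset fails
Answer: 4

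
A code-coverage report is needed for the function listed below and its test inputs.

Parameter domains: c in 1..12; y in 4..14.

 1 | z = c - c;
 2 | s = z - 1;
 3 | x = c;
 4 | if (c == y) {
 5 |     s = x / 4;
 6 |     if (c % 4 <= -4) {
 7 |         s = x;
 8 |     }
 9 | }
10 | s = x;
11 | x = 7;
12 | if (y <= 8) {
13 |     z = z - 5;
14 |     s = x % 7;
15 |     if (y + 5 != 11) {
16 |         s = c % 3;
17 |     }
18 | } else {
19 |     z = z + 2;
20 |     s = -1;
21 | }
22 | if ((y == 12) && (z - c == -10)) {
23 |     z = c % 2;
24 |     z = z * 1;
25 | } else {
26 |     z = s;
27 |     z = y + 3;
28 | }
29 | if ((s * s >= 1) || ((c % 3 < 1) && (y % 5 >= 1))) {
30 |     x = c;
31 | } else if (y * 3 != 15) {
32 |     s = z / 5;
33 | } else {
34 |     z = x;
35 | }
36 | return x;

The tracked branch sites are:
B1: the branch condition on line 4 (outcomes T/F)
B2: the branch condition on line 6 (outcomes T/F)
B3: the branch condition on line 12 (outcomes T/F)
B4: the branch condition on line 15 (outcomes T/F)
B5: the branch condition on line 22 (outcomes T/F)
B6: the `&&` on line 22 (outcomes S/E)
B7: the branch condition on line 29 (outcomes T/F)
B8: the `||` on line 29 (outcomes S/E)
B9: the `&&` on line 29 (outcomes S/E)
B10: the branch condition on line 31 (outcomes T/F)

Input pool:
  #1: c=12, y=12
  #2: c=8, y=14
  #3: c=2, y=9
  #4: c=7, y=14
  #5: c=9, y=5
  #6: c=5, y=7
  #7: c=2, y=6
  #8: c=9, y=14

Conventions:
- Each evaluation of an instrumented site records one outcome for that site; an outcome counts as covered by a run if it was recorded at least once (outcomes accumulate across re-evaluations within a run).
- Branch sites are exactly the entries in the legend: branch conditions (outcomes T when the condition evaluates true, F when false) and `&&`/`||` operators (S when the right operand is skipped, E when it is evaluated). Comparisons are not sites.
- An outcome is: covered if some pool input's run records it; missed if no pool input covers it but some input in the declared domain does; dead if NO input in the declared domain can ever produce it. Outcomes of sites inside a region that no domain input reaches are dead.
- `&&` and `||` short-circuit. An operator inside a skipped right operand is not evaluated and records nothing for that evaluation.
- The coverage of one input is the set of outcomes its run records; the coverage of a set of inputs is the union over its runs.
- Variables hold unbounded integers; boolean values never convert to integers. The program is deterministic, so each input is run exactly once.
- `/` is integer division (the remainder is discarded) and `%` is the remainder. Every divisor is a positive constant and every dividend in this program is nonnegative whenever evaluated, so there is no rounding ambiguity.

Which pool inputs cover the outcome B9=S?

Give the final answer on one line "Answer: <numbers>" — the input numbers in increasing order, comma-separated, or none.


input #1 (c=12, y=12): never hits B9=S
input #2 (c=8, y=14): never hits B9=S
input #3 (c=2, y=9): never hits B9=S
input #4 (c=7, y=14): never hits B9=S
input #5 (c=9, y=5): never hits B9=S
input #6 (c=5, y=7): never hits B9=S
input #7 (c=2, y=6): hits B9=S
input #8 (c=9, y=14): never hits B9=S
Answer: 7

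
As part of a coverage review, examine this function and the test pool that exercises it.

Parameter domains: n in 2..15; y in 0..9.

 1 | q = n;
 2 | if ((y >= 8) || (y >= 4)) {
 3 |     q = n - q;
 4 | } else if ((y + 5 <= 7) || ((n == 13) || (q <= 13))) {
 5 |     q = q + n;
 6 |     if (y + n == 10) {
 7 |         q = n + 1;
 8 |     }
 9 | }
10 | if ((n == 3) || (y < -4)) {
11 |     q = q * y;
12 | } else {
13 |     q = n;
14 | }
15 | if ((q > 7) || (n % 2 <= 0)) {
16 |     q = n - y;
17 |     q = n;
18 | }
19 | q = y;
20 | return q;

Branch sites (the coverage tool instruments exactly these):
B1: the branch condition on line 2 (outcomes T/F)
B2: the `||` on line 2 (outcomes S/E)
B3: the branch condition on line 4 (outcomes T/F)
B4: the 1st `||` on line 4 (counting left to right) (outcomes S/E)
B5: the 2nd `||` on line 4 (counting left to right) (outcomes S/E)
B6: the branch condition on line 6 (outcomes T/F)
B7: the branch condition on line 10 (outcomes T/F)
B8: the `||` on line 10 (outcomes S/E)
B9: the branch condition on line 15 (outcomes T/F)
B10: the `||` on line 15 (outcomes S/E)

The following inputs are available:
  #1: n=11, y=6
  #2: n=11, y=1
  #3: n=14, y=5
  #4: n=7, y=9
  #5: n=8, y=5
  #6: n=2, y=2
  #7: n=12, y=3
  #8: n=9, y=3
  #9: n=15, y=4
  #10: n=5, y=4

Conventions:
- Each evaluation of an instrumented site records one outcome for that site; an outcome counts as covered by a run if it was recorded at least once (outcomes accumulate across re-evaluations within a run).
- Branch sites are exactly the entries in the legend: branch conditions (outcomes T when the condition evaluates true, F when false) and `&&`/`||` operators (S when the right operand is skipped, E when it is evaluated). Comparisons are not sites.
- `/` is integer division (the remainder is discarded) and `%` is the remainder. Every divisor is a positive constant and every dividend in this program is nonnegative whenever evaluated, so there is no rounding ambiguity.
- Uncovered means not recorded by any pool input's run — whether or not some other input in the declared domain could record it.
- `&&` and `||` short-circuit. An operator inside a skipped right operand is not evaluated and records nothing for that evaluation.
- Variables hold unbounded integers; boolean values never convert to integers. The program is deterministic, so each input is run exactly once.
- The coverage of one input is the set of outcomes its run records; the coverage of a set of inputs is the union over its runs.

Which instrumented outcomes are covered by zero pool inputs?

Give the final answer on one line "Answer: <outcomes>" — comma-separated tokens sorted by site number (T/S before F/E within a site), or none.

input #1, n=11, y=6: events B2->E, B1->T, B8->E, B7->F, B10->S, B9->T; outcomes B1=T, B2=E, B7=F, B8=E, B9=T, B10=S
input #2, n=11, y=1: events B2->E, B1->F, B4->S, B3->T, B6->F, B8->E, B7->F, B10->S, B9->T; outcomes B1=F, B2=E, B3=T, B4=S, B6=F, B7=F, B8=E, B9=T, B10=S
input #3, n=14, y=5: events B2->E, B1->T, B8->E, B7->F, B10->S, B9->T; outcomes B1=T, B2=E, B7=F, B8=E, B9=T, B10=S
input #4, n=7, y=9: events B2->S, B1->T, B8->E, B7->F, B10->E, B9->F; outcomes B1=T, B2=S, B7=F, B8=E, B9=F, B10=E
input #5, n=8, y=5: events B2->E, B1->T, B8->E, B7->F, B10->S, B9->T; outcomes B1=T, B2=E, B7=F, B8=E, B9=T, B10=S
input #6, n=2, y=2: events B2->E, B1->F, B4->S, B3->T, B6->F, B8->E, B7->F, B10->E, B9->T; outcomes B1=F, B2=E, B3=T, B4=S, B6=F, B7=F, B8=E, B9=T, B10=E
input #7, n=12, y=3: events B2->E, B1->F, B4->E, B5->E, B3->T, B6->F, B8->E, B7->F, B10->S, B9->T; outcomes B1=F, B2=E, B3=T, B4=E, B5=E, B6=F, B7=F, B8=E, B9=T, B10=S
input #8, n=9, y=3: events B2->E, B1->F, B4->E, B5->E, B3->T, B6->F, B8->E, B7->F, B10->S, B9->T; outcomes B1=F, B2=E, B3=T, B4=E, B5=E, B6=F, B7=F, B8=E, B9=T, B10=S
input #9, n=15, y=4: events B2->E, B1->T, B8->E, B7->F, B10->S, B9->T; outcomes B1=T, B2=E, B7=F, B8=E, B9=T, B10=S
input #10, n=5, y=4: events B2->E, B1->T, B8->E, B7->F, B10->E, B9->F; outcomes B1=T, B2=E, B7=F, B8=E, B9=F, B10=E
union over the pool: B1=T, B1=F, B2=S, B2=E, B3=T, B4=S, B4=E, B5=E, B6=F, B7=F, B8=E, B9=T, B9=F, B10=S, B10=E
uncovered (5 of 20): B3=F, B5=S, B6=T, B7=T, B8=S

Answer: B3=F, B5=S, B6=T, B7=T, B8=S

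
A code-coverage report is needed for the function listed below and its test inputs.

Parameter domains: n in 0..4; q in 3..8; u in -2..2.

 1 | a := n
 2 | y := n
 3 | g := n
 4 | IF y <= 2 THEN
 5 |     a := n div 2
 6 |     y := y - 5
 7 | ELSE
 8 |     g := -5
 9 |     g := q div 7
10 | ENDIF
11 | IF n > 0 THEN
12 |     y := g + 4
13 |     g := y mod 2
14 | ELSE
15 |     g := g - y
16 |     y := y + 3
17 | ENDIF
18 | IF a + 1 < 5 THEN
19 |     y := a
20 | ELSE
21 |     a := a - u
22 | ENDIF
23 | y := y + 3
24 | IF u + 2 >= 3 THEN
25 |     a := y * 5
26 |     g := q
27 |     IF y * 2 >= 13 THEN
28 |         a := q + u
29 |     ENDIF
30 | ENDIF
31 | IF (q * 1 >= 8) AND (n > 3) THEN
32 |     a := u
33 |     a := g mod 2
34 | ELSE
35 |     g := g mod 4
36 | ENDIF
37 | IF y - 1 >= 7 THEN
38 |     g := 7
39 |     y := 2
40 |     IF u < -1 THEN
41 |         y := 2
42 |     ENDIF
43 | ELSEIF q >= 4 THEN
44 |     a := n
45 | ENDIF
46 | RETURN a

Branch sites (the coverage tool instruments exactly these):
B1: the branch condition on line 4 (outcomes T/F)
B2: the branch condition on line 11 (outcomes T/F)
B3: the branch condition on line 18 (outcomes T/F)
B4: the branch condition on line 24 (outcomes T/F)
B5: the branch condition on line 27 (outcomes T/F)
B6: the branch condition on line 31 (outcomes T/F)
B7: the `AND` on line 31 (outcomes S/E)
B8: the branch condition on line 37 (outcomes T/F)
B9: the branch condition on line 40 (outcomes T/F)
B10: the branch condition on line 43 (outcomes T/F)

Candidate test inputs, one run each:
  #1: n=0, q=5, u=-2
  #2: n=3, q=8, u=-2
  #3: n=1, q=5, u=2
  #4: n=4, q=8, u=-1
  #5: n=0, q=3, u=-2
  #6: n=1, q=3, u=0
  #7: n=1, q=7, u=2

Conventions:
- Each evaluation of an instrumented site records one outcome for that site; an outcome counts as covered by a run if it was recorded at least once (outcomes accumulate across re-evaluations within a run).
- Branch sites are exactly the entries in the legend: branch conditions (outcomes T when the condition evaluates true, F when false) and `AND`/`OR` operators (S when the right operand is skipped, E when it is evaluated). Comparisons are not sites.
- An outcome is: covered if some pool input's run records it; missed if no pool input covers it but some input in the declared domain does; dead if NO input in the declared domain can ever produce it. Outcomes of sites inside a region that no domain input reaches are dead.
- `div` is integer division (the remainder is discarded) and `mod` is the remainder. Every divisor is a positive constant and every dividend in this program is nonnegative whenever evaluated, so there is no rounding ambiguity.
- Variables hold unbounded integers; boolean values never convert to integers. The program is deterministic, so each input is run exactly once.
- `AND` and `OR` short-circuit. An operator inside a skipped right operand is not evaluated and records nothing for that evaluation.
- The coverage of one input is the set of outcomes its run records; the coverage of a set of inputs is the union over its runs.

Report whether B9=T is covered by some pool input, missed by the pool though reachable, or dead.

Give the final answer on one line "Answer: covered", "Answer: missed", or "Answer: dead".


no pool input records B9=T
but domain input (n=4, q=7, u=-2) does record it -> reachable, so missed
Answer: missed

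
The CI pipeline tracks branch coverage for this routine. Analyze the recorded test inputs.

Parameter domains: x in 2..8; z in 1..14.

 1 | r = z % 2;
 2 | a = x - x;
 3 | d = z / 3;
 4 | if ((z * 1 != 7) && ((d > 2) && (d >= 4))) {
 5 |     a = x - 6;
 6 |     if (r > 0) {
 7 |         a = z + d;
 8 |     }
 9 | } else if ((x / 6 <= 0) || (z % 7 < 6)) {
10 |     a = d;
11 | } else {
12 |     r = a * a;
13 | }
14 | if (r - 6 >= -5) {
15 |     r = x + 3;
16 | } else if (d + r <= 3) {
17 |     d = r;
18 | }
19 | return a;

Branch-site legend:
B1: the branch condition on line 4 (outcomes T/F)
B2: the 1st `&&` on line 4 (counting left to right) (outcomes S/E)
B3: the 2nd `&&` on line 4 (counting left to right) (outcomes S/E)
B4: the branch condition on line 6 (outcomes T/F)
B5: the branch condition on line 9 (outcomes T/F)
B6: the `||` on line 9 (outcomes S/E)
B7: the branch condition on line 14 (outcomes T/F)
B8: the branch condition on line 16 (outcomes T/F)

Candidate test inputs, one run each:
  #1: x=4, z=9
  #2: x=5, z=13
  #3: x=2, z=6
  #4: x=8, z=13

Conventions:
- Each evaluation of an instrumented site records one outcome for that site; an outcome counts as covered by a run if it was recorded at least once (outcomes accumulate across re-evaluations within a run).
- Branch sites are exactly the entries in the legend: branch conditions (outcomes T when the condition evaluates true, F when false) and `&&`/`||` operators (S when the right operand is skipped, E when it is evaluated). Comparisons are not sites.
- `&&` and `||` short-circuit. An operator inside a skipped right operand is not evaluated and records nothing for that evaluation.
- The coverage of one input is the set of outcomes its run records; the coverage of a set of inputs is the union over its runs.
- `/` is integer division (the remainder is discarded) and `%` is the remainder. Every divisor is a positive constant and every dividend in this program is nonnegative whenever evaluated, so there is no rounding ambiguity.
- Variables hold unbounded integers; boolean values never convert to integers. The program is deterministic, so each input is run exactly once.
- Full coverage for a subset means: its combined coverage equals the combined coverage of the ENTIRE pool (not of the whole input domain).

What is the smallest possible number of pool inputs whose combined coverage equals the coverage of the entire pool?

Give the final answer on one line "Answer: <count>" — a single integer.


test 1 (x=4, z=9) hits B1=F, B2=E, B3=E, B5=T, B6=S, B7=T
test 2 (x=5, z=13) hits B1=T, B2=E, B3=E, B4=T, B7=T
test 3 (x=2, z=6) hits B1=F, B2=E, B3=S, B5=T, B6=S, B7=F, B8=T
test 4 (x=8, z=13) hits B1=T, B2=E, B3=E, B4=T, B7=T
pool-wide coverage (11 outcomes): B1=T, B1=F, B2=E, B3=S, B3=E, B4=T, B5=T, B6=S, B7=T, B7=F, B8=T
checked all size-1 subsets: none covers 11 outcomes (max 7/11)
inputs {2, 3} (size 2) cover everything; no size-2 subset with a lexicographically smaller index list covers all 11
Answer: 2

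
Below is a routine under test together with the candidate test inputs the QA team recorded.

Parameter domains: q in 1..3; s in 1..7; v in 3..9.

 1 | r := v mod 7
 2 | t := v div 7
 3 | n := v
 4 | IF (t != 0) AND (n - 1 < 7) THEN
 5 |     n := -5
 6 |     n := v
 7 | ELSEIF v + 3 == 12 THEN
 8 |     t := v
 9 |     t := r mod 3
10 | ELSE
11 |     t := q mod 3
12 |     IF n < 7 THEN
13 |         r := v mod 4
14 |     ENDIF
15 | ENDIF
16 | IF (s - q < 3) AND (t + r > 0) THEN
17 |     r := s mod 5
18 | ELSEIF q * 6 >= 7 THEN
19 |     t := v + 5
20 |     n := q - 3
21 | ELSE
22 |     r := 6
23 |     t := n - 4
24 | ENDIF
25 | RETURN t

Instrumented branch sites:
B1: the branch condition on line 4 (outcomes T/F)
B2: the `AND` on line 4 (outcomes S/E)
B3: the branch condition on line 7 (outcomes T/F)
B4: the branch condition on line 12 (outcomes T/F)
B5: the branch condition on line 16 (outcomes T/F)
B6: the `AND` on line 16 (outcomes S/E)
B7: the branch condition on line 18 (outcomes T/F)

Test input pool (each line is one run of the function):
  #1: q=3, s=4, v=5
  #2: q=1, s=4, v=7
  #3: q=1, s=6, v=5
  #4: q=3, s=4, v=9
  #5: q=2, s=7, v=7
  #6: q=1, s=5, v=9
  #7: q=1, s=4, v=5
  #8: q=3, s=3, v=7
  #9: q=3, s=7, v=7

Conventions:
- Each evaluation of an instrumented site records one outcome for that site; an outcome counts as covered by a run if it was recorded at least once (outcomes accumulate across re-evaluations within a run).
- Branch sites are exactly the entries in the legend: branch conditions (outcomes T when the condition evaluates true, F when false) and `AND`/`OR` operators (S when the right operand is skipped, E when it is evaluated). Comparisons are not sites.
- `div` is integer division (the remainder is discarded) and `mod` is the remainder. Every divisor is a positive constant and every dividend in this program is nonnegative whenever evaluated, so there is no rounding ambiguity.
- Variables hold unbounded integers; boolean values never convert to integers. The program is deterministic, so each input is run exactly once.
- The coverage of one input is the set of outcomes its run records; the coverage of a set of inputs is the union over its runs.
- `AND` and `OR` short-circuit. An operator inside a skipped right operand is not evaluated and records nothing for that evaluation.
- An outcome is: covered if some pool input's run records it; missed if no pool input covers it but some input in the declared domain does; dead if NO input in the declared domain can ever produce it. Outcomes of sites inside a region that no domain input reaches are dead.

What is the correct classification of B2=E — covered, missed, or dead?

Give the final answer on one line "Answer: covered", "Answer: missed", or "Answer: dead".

B2=E is recorded by pool input(s) 2, 4, 5, 6, 8, 9 -> covered

Answer: covered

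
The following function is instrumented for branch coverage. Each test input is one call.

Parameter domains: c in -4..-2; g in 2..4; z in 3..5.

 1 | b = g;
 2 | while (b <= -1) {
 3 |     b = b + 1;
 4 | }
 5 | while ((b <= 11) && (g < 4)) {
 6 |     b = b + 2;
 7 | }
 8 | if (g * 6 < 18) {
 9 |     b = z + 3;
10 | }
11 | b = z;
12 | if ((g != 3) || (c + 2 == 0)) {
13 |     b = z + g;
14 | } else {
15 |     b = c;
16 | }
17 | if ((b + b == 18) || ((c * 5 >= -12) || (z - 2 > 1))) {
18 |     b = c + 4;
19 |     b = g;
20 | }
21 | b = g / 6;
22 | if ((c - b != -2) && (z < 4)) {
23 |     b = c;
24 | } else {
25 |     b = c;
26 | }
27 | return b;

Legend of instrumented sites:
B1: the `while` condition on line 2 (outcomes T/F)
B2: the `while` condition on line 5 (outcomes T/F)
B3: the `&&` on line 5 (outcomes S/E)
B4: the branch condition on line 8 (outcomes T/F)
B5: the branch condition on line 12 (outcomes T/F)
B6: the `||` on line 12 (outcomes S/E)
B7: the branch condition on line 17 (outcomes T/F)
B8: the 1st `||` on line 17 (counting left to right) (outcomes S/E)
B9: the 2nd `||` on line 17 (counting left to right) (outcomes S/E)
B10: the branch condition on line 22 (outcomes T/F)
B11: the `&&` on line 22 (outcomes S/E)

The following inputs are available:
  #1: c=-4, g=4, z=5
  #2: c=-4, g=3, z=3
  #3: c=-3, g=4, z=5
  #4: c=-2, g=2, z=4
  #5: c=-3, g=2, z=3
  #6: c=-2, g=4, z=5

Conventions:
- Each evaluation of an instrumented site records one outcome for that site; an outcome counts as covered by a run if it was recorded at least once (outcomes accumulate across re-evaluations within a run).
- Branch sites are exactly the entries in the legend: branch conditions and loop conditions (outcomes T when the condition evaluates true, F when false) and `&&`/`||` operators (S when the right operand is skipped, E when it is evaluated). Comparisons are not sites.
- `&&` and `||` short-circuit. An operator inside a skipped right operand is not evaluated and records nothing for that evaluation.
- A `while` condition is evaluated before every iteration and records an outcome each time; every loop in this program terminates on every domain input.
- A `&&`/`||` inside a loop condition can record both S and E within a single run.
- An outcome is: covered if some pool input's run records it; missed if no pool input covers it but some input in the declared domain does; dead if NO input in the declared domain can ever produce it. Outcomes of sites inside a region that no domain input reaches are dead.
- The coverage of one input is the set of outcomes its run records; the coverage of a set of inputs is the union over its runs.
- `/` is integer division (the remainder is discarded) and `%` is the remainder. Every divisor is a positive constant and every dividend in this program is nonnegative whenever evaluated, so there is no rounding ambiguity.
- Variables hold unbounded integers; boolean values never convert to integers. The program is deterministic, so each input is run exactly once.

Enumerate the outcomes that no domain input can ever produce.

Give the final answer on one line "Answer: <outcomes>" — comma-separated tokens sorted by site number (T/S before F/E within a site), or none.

running all 27 domain inputs and tallying outcomes:
  B1=T: no domain input ever produces it -> dead
  reachable outcomes have witnesses, e.g. B1=F (e.g. c=-4, g=2, z=3), B2=T (e.g. c=-4, g=2, z=3), B2=F (e.g. c=-4, g=2, z=3), B3=S (e.g. c=-4, g=2, z=3)

Answer: B1=T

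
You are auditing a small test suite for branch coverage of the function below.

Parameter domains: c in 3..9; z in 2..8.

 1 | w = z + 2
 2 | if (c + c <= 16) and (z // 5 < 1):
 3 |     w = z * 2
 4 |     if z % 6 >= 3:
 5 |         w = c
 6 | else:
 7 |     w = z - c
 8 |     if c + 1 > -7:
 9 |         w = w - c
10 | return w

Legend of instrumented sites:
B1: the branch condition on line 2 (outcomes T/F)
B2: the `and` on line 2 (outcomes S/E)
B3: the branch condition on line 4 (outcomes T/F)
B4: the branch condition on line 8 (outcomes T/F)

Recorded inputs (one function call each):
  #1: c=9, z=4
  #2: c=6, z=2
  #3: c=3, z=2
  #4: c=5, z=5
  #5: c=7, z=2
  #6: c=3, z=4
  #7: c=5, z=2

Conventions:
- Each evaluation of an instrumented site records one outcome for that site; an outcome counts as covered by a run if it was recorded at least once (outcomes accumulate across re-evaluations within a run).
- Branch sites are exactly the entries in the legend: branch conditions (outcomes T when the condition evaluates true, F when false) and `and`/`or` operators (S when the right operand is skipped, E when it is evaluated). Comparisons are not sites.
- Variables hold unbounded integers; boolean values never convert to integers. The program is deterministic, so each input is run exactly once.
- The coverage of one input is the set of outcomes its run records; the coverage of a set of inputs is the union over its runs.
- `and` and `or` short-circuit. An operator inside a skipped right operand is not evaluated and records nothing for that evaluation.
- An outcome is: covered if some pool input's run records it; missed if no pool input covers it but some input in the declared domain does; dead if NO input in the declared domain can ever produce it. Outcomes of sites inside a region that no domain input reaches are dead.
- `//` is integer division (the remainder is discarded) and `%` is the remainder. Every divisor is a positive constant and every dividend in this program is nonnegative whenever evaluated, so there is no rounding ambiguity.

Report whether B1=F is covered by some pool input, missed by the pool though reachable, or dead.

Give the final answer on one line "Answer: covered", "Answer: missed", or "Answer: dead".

B1=F is recorded by pool input(s) 1, 4 -> covered

Answer: covered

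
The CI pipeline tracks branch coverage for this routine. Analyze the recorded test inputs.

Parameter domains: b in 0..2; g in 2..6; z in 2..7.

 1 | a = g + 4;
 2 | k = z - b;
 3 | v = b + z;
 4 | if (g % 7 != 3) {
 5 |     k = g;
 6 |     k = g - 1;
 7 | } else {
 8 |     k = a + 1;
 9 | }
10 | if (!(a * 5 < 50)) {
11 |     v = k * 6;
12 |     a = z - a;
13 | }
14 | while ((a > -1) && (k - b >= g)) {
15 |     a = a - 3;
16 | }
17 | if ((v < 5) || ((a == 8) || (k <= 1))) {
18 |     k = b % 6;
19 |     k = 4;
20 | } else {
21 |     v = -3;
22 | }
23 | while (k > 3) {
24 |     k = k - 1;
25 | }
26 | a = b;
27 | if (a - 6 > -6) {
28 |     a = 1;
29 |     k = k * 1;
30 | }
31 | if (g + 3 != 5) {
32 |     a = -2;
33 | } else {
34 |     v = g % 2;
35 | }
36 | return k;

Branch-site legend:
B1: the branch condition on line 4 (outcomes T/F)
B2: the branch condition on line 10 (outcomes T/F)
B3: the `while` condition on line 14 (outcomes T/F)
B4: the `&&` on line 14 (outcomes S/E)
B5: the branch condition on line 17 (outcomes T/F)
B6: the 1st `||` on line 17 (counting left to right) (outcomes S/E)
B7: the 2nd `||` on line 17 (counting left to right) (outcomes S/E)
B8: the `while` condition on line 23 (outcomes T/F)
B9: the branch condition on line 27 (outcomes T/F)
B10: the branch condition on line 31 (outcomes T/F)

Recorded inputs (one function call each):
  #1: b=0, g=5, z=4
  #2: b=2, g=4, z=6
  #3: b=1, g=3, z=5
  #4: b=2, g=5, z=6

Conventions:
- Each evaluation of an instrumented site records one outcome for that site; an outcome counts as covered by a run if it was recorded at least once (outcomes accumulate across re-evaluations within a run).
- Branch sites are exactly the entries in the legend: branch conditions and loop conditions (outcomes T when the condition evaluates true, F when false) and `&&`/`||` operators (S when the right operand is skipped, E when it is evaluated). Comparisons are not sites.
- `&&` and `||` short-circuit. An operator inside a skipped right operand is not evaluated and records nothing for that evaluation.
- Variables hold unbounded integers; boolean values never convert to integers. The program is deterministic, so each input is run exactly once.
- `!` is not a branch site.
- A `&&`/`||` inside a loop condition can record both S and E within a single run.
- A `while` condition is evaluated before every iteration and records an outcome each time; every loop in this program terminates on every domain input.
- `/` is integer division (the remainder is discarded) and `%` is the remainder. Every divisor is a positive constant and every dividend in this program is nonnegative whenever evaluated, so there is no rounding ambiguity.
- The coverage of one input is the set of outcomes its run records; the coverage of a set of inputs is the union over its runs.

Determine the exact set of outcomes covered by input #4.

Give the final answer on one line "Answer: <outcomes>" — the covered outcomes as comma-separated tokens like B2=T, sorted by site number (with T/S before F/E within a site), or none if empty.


Simulating input #4 (b=2, g=5, z=6) step by step:
  B1->T, B2->F, B4->E, B3->F, B6->E, B7->E, B5->F, B8->T, B8->F, B9->T
  B10->T
distinct outcomes covered: B1=T, B2=F, B3=F, B4=E, B5=F, B6=E, B7=E, B8=T, B8=F, B9=T, B10=T
Answer: B1=T, B2=F, B3=F, B4=E, B5=F, B6=E, B7=E, B8=T, B8=F, B9=T, B10=T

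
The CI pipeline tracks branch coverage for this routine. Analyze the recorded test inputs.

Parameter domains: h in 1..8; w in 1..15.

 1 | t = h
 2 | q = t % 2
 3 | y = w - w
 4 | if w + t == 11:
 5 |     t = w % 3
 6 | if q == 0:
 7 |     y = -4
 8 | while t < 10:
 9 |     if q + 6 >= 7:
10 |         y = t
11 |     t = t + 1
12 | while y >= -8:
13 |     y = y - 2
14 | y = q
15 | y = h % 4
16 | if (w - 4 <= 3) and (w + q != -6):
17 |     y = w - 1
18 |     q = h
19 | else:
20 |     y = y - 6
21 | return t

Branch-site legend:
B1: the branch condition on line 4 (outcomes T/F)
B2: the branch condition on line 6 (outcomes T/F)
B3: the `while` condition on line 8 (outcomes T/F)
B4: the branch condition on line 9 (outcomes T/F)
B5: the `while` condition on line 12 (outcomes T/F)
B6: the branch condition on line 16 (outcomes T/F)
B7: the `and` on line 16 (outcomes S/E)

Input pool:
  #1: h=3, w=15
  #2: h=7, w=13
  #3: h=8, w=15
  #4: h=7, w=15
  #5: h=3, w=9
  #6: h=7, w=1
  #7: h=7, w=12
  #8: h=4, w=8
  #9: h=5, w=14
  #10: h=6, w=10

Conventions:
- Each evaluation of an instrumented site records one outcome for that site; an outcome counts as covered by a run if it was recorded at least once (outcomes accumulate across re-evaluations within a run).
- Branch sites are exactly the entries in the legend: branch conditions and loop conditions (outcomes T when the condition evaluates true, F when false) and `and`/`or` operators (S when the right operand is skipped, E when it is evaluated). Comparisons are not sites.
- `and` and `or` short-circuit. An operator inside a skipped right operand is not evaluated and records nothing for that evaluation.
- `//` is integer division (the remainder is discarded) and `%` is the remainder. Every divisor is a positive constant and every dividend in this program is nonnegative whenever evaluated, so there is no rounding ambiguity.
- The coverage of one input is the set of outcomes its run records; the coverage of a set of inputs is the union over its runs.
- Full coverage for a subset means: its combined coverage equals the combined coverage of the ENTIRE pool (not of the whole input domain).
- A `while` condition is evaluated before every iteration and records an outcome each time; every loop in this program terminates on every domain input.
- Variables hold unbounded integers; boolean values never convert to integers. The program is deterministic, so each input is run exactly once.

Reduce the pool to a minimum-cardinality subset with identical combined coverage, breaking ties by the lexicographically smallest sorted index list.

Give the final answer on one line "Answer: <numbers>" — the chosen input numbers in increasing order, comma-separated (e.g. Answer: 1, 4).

input #1 (h=3, w=15): covers B1=F, B2=F, B3=T, B3=F, B4=T, B5=T, B5=F, B6=F, B7=S
input #2 (h=7, w=13): covers B1=F, B2=F, B3=T, B3=F, B4=T, B5=T, B5=F, B6=F, B7=S
input #3 (h=8, w=15): covers B1=F, B2=T, B3=T, B3=F, B4=F, B5=T, B5=F, B6=F, B7=S
input #4 (h=7, w=15): covers B1=F, B2=F, B3=T, B3=F, B4=T, B5=T, B5=F, B6=F, B7=S
input #5 (h=3, w=9): covers B1=F, B2=F, B3=T, B3=F, B4=T, B5=T, B5=F, B6=F, B7=S
input #6 (h=7, w=1): covers B1=F, B2=F, B3=T, B3=F, B4=T, B5=T, B5=F, B6=T, B7=E
input #7 (h=7, w=12): covers B1=F, B2=F, B3=T, B3=F, B4=T, B5=T, B5=F, B6=F, B7=S
input #8 (h=4, w=8): covers B1=F, B2=T, B3=T, B3=F, B4=F, B5=T, B5=F, B6=F, B7=S
input #9 (h=5, w=14): covers B1=F, B2=F, B3=T, B3=F, B4=T, B5=T, B5=F, B6=F, B7=S
input #10 (h=6, w=10): covers B1=F, B2=T, B3=T, B3=F, B4=F, B5=T, B5=F, B6=F, B7=S
together the pool reaches 13 outcomes: B1=F, B2=T, B2=F, B3=T, B3=F, B4=T, B4=F, B5=T, B5=F, B6=T, B6=F, B7=S, B7=E
no size-1 subset reaches all 13 outcomes (best union: 9/13)
size 2: inputs {3, 6} cover all 13 outcomes, and no lexicographically smaller subset of this size does

Answer: 3, 6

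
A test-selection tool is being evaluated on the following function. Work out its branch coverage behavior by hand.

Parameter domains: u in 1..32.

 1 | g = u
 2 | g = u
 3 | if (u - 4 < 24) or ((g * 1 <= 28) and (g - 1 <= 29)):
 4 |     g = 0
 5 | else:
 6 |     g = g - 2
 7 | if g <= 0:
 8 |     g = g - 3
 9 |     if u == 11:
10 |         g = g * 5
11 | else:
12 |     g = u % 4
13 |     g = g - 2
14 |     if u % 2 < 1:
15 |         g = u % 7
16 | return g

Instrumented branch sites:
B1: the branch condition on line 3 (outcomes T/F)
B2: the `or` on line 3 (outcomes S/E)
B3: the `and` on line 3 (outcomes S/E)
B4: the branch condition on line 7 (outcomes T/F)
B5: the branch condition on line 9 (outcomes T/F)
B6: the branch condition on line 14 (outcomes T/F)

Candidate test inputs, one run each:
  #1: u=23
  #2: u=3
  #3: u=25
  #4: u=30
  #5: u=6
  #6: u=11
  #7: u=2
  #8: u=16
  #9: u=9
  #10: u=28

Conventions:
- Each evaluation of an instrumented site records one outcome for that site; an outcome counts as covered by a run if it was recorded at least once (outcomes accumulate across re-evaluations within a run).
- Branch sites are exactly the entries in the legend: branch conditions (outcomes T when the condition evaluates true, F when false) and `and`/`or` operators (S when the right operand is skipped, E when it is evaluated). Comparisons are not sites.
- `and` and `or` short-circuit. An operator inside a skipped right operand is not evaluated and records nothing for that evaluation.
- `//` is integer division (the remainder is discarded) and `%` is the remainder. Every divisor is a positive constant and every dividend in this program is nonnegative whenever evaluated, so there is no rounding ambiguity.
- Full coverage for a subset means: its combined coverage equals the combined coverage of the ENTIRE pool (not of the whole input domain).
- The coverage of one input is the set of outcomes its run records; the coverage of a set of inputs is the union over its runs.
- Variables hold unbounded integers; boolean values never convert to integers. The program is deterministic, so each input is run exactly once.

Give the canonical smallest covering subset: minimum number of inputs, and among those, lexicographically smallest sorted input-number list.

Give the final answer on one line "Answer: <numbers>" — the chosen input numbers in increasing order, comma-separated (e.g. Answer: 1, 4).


input #1, u=23: events B2->S, B1->T, B4->T, B5->F; outcomes B1=T, B2=S, B4=T, B5=F
input #2, u=3: events B2->S, B1->T, B4->T, B5->F; outcomes B1=T, B2=S, B4=T, B5=F
input #3, u=25: events B2->S, B1->T, B4->T, B5->F; outcomes B1=T, B2=S, B4=T, B5=F
input #4, u=30: events B2->E, B3->S, B1->F, B4->F, B6->T; outcomes B1=F, B2=E, B3=S, B4=F, B6=T
input #5, u=6: events B2->S, B1->T, B4->T, B5->F; outcomes B1=T, B2=S, B4=T, B5=F
input #6, u=11: events B2->S, B1->T, B4->T, B5->T; outcomes B1=T, B2=S, B4=T, B5=T
input #7, u=2: events B2->S, B1->T, B4->T, B5->F; outcomes B1=T, B2=S, B4=T, B5=F
input #8, u=16: events B2->S, B1->T, B4->T, B5->F; outcomes B1=T, B2=S, B4=T, B5=F
input #9, u=9: events B2->S, B1->T, B4->T, B5->F; outcomes B1=T, B2=S, B4=T, B5=F
input #10, u=28: events B2->E, B3->E, B1->T, B4->T, B5->F; outcomes B1=T, B2=E, B3=E, B4=T, B5=F
pool-wide coverage (11 outcomes): B1=T, B1=F, B2=S, B2=E, B3=S, B3=E, B4=T, B4=F, B5=T, B5=F, B6=T
size 1 is not enough: best union over all size-1 subsets is 5/11
size 2 is not enough: best union over all size-2 subsets is 9/11
inputs {4, 6, 10} (size 3) cover everything; no size-3 subset with a lexicographically smaller index list covers all 11
Answer: 4, 6, 10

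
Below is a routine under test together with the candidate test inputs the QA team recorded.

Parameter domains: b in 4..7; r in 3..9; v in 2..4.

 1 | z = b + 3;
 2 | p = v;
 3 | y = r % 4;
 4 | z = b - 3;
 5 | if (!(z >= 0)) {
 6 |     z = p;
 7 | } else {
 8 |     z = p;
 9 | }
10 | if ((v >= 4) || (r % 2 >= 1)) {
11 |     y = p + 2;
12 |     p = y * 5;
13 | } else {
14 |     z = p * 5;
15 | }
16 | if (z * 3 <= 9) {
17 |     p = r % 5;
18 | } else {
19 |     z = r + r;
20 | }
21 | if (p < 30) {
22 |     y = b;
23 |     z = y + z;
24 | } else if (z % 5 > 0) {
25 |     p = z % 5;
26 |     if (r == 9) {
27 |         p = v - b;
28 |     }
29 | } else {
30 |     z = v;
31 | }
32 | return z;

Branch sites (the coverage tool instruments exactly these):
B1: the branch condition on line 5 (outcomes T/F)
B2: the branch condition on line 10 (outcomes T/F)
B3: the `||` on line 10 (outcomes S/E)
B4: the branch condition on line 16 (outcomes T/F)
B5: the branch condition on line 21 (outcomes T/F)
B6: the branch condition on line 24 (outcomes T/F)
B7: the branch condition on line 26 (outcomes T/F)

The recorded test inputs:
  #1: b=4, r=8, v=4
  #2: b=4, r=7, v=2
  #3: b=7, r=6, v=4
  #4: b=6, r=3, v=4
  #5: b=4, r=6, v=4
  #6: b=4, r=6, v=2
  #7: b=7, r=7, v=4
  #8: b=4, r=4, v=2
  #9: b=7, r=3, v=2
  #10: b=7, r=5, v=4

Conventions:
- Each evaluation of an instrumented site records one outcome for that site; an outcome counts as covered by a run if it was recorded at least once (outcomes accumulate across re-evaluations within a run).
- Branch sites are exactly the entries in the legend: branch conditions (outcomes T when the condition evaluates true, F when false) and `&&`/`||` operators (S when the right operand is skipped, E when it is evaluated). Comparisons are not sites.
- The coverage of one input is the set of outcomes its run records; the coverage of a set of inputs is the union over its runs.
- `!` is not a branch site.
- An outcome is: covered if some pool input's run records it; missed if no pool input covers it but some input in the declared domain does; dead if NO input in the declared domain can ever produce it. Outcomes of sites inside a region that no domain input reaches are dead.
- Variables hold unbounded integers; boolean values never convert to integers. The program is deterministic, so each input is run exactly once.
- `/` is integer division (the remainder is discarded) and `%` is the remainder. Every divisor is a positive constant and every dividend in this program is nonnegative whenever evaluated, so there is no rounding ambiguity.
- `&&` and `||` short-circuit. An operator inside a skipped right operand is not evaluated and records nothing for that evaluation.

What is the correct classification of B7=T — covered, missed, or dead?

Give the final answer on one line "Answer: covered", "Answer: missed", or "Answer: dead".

no pool input records B7=T
but domain input (b=4, r=9, v=4) does record it -> reachable, so missed

Answer: missed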